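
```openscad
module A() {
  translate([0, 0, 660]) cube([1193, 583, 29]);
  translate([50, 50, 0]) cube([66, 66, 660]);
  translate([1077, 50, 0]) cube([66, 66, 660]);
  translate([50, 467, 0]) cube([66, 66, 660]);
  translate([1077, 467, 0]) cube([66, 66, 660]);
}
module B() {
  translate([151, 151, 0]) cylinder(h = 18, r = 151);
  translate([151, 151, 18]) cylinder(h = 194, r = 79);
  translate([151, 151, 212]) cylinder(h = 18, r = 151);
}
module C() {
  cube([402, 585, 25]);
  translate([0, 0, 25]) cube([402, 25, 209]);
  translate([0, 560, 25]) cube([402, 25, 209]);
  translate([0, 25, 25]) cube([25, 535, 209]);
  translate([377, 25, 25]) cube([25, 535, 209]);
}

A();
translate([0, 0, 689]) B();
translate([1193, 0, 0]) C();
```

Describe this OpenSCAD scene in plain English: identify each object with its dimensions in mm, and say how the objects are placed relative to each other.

A is a rectangular dining table. The top is 1193×583×29 mm with its upper surface at z = 689 mm. It stands on four 66×66 mm square legs, each inset 50 mm from the nearest pair of top edges, running from the floor to the underside of the top.

B is a spool: two coaxial disc flanges of radius 151 mm and thickness 18 mm, joined by a core cylinder of radius 79 mm and height 194 mm. The lower flange rests on z = 0 and the three cylinders share a vertical axis.

C is an open-topped rectangular box: outside dimensions 402×585×234 mm, with a uniform wall and base thickness of 25 mm. The base is a full 402×585 slab on the floor; four walls sit on top of the base. The front and back walls (the −y and +y sides) span the full width; the two side walls fit between them.

The spool is on top of the table. The open box is against the table's +x side, with their −y faces flush.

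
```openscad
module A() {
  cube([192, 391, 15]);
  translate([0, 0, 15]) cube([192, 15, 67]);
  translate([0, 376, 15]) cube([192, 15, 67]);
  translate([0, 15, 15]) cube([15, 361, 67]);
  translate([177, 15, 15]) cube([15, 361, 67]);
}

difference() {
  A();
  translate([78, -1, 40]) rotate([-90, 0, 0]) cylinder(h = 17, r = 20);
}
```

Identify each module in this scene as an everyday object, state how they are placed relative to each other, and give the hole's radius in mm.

A is an open box. The open box has a circular hole through its front wall. The hole's radius is 20 mm.

The subtracted cylinder has r = 20 mm.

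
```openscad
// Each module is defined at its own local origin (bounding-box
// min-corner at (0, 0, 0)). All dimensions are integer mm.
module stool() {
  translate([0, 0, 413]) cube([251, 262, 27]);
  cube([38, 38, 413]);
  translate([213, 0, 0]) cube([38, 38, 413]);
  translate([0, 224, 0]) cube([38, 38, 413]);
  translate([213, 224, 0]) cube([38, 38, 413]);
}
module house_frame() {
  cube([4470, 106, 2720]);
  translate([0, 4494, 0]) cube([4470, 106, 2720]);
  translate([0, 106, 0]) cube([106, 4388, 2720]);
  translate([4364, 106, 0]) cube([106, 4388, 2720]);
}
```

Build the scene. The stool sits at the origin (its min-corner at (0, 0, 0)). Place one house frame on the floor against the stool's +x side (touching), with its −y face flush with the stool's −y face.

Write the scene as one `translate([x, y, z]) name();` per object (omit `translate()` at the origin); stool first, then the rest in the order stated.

stool();
translate([251, 0, 0]) house_frame();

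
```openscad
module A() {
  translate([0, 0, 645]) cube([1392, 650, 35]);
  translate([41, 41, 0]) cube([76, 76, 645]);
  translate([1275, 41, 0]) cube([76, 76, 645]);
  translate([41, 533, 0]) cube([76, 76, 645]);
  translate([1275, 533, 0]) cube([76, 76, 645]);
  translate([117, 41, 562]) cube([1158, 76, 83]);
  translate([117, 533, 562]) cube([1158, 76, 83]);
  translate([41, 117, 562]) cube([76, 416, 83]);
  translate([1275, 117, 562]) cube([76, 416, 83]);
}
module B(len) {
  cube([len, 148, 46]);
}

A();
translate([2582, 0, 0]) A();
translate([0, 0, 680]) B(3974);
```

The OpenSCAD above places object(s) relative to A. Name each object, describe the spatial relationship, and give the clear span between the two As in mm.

A is a table. B is a beam. A beam spans the tops of two tables. The clear span between the two tables is 1190 mm.

Second table starts at x = 2582; first ends at x = 1392; clear span = 2582 − 1392 = 1190 mm.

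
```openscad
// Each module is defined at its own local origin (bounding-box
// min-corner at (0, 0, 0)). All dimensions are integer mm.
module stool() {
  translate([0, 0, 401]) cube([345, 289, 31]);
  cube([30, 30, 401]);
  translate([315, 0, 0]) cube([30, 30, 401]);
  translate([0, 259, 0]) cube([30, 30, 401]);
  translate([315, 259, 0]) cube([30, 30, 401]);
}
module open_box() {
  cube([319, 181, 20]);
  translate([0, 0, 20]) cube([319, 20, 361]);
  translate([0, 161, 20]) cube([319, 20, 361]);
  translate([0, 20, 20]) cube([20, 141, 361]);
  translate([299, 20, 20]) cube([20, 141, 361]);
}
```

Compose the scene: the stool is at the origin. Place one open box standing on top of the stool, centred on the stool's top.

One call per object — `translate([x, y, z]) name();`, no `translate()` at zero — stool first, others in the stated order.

stool();
translate([13, 54, 432]) open_box();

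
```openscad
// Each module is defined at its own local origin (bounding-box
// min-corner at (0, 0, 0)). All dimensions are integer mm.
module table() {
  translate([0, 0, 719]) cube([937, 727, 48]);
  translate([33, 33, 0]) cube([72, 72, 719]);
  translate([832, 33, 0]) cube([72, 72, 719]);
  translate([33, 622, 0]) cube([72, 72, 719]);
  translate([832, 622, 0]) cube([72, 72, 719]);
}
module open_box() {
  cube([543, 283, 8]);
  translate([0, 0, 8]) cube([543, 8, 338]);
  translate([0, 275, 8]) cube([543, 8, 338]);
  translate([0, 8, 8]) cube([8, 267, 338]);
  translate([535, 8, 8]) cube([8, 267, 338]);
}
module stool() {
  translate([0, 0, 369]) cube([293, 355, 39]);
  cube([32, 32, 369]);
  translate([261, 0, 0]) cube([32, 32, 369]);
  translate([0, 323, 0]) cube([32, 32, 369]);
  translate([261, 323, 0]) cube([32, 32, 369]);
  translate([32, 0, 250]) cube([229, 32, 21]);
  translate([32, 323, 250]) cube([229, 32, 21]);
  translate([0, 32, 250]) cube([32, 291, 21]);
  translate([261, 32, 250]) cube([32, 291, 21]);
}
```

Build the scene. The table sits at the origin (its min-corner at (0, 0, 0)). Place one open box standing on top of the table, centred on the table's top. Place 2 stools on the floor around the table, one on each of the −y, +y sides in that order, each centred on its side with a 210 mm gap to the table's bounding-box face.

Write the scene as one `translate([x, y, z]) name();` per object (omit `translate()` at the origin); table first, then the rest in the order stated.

table();
translate([197, 222, 767]) open_box();
translate([322, -565, 0]) stool();
translate([322, 937, 0]) stool();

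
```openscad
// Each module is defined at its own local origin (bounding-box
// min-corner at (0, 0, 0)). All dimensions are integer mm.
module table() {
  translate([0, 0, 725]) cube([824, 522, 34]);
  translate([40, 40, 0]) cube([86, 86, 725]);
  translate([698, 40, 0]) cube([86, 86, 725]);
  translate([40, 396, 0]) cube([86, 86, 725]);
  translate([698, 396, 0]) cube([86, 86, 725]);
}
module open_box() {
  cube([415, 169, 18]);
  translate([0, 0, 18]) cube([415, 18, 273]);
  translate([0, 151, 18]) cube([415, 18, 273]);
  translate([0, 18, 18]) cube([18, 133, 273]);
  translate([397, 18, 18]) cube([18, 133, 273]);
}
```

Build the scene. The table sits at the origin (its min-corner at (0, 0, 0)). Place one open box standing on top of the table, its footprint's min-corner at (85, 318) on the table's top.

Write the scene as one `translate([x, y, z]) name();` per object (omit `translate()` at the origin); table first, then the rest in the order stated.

table();
translate([85, 318, 759]) open_box();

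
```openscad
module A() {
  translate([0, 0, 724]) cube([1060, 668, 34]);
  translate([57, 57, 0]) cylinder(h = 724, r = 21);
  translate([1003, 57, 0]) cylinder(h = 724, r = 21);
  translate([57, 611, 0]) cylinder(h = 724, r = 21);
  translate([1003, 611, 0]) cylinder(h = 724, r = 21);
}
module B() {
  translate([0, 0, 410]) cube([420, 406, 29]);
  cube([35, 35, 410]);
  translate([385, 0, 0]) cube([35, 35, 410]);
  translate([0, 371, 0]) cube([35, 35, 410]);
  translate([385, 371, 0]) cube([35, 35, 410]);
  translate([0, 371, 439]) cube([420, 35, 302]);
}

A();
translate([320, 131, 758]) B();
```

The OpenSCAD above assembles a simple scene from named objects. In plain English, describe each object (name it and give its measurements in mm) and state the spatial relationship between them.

A is a table with a 1060×668 mm rectangular top, 34 mm thick, top surface at z = 758 mm, supported by four round legs of 42 mm diameter, each leg's bounding box inset 36 mm from the nearest pair of top edges, running from the floor.

B is a chair: 420×406 mm seat, 29 mm thick, top at z = 439 mm, on four 35 mm square corner legs flush with the seat edges. A 35 mm thick backrest slab spans the full seat width, extending 302 mm above the seat top, its back face flush with the seat's +y edge.

The chair is on top of the table, centred.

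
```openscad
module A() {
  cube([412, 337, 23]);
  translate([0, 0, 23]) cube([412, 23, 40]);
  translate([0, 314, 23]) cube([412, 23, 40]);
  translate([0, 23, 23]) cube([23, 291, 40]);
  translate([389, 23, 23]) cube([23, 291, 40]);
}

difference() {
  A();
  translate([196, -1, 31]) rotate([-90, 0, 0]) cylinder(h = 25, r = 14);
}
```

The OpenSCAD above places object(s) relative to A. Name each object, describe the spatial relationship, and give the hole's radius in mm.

The subtracted cylinder has r = 14 mm.

A is an open box. The open box has a circular hole through its front wall. The hole's radius is 14 mm.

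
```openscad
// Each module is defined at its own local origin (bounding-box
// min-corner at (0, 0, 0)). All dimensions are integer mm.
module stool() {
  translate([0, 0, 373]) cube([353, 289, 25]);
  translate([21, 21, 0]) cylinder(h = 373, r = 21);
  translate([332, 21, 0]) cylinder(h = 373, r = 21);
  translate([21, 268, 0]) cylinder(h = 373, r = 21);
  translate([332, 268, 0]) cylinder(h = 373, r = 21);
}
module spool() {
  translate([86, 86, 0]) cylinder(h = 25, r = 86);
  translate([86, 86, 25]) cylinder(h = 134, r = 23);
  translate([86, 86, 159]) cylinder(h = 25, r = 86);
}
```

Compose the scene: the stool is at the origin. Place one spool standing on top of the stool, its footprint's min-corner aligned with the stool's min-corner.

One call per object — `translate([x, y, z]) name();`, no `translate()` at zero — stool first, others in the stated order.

stool();
translate([0, 0, 398]) spool();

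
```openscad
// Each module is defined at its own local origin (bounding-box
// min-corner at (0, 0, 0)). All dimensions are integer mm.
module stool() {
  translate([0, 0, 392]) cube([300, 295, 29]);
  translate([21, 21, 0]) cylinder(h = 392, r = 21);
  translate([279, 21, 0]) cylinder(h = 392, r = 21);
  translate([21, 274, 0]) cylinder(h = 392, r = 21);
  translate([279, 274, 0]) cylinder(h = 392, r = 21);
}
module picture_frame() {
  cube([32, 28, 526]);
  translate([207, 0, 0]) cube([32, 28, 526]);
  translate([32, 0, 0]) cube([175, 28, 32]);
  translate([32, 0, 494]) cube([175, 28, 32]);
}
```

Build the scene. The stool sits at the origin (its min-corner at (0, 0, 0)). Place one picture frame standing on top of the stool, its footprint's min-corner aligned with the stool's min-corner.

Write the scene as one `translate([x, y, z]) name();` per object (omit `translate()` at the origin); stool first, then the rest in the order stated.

stool();
translate([0, 0, 421]) picture_frame();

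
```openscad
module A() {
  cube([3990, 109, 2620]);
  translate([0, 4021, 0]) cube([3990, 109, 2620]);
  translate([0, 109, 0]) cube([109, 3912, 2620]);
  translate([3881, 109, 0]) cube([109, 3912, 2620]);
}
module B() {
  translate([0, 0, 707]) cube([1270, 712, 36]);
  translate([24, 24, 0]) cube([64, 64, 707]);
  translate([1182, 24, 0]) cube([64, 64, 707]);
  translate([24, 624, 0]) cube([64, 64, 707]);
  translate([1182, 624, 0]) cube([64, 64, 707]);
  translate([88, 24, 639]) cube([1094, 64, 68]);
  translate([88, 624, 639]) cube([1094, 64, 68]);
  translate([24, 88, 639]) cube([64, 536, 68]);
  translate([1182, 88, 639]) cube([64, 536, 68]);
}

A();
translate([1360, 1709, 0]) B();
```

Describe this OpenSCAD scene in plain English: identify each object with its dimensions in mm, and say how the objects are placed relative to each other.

A is a box-shaped house frame (walls only): outside footprint 3990×4130 mm, wall height 2620 mm, wall thickness 109 mm. The two y-facing walls run the full x-width; the two x-facing walls fit between the inner faces of the y-facing walls.

B is a table: top 1270 mm (x) × 712 mm (y), 36 mm thick, upper face at z = 743 mm, on four 64×64 mm square legs, each inset 24 mm from the nearest pair of top edges, running from z = 0 to the bottom of the top. Four apron rails, 64 mm thick and 68 mm tall, run between adjacent legs with their top edges flush with the underside of the top and their outer faces flush with the legs' outer faces.

The table sits inside the house frame, centred.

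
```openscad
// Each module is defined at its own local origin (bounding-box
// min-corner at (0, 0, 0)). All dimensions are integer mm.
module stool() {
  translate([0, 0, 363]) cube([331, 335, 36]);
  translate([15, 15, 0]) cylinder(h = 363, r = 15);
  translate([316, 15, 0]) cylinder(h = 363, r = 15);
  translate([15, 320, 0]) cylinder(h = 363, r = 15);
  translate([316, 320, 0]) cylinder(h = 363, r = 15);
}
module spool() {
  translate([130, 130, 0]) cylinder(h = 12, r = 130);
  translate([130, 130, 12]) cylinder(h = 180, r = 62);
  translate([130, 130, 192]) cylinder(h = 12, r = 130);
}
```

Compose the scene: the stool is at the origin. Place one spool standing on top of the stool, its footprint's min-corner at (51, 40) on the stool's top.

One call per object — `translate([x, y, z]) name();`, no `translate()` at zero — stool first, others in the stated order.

stool();
translate([51, 40, 399]) spool();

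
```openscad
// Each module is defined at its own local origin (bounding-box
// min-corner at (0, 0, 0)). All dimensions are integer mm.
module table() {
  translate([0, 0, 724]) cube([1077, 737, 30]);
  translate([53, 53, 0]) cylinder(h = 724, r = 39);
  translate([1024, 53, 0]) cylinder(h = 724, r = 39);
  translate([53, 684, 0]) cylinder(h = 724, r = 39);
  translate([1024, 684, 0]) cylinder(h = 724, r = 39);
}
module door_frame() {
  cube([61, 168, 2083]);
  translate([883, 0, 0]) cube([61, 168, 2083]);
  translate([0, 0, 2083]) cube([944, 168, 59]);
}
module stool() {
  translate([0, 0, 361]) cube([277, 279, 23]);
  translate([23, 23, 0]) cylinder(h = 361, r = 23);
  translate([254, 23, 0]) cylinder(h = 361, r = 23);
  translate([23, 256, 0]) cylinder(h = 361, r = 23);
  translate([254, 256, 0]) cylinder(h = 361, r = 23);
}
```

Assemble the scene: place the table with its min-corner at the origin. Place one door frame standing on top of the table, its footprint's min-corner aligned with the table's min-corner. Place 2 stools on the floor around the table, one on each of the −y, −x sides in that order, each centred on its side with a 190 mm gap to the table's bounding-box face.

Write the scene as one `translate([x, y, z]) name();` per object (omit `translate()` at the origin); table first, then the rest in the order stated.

table();
translate([0, 0, 754]) door_frame();
translate([400, -469, 0]) stool();
translate([-467, 229, 0]) stool();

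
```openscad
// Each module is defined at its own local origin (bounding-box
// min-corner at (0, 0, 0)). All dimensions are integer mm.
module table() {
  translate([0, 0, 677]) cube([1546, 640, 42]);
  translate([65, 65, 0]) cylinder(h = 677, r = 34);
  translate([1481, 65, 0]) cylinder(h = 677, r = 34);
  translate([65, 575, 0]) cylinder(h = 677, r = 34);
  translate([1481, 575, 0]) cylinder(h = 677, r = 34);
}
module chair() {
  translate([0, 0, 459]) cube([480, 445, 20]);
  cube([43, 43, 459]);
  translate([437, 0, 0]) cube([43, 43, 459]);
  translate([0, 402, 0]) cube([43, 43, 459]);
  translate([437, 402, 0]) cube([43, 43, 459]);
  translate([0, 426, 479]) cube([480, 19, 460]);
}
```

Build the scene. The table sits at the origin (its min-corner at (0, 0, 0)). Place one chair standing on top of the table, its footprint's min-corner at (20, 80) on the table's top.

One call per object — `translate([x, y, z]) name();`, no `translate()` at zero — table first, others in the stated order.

table();
translate([20, 80, 719]) chair();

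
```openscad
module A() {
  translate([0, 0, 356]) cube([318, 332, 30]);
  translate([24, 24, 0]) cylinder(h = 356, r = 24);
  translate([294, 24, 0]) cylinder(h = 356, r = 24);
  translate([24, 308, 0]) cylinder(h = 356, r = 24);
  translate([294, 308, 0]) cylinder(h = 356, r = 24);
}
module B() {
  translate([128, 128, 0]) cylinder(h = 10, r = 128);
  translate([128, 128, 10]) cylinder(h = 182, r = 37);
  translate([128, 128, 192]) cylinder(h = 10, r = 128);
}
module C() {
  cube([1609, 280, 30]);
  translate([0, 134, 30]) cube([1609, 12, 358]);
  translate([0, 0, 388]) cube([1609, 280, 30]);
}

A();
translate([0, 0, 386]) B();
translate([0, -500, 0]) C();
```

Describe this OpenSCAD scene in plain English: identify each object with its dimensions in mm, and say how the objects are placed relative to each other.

A is a four-legged stool. The seat is 318×332 mm, 30 mm thick, top at z = 386 mm. It stands on four round legs, each 48 mm in diameter, from z = 0 to the seat underside, each leg's axis is inset half a diameter from the nearest pair of seat edges (so the leg's bounding box is flush with the corner).

B is a spool: two coaxial disc flanges of radius 128 mm and thickness 10 mm, joined by a core cylinder of radius 37 mm and height 182 mm. The lower flange rests on z = 0 and the three cylinders share a vertical axis.

C is an I-beam lying along x, 1609 mm long. Overall section height 418 mm. Two flanges 280 mm wide (y) and 30 mm thick, one on the floor and one at the top; a web 12 mm thick runs between them, centred on the flange width.

The spool is on top of the stool. The I-beam is on the floor beside the stool on its −y side.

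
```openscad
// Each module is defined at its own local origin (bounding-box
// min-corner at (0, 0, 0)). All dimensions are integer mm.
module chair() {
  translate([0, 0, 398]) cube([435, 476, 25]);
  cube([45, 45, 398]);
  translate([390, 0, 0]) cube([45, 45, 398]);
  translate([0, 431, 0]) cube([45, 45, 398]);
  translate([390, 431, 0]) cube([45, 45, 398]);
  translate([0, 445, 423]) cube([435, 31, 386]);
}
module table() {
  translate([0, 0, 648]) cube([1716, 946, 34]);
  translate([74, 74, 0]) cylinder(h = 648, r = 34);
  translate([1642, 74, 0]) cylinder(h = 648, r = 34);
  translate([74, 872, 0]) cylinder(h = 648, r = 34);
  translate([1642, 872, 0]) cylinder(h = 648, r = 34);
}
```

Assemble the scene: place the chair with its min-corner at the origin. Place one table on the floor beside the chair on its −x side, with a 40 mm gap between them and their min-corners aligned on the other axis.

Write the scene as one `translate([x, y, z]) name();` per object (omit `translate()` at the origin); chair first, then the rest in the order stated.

chair();
translate([-1756, 0, 0]) table();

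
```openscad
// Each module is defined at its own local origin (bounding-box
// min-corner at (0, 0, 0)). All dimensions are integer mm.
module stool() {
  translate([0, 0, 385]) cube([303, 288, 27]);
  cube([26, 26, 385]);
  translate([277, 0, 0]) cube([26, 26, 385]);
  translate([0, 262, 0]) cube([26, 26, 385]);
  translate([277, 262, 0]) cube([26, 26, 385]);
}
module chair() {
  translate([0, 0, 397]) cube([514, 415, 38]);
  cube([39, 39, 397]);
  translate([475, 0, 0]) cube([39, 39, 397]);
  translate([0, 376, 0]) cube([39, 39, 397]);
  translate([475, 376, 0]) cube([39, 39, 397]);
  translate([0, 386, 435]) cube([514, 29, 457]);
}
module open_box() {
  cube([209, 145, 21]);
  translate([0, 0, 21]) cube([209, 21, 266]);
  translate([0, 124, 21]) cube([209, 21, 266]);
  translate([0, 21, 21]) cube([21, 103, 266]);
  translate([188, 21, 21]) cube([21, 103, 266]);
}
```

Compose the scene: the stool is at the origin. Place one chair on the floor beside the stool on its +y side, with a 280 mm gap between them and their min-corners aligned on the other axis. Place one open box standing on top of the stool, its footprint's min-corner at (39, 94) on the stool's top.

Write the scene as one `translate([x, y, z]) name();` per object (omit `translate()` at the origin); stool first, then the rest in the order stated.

stool();
translate([0, 568, 0]) chair();
translate([39, 94, 412]) open_box();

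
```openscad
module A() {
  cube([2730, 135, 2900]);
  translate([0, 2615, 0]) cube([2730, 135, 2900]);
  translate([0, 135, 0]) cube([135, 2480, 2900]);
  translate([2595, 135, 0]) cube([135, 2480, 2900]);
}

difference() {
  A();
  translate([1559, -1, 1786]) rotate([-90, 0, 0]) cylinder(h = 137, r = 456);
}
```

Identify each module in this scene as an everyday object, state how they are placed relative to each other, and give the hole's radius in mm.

The subtracted cylinder has r = 456 mm.

A is a house frame. The house frame has a circular hole through its front wall. The hole's radius is 456 mm.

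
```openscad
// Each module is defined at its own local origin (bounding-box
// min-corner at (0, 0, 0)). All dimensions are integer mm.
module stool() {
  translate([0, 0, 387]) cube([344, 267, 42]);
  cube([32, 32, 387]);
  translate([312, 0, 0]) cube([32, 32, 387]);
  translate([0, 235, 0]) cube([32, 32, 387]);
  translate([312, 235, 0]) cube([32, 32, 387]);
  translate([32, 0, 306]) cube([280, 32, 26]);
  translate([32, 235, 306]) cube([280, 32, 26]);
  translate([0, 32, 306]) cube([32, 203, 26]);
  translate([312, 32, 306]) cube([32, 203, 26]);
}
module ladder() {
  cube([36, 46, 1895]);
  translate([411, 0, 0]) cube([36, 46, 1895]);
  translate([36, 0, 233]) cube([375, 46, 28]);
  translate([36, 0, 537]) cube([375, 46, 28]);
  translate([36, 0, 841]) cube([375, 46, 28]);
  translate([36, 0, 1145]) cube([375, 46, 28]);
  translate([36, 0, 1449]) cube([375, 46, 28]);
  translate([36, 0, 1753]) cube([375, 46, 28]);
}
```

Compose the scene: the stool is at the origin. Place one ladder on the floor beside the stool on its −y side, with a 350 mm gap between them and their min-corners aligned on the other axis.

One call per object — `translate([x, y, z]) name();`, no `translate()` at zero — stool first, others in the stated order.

stool();
translate([0, -396, 0]) ladder();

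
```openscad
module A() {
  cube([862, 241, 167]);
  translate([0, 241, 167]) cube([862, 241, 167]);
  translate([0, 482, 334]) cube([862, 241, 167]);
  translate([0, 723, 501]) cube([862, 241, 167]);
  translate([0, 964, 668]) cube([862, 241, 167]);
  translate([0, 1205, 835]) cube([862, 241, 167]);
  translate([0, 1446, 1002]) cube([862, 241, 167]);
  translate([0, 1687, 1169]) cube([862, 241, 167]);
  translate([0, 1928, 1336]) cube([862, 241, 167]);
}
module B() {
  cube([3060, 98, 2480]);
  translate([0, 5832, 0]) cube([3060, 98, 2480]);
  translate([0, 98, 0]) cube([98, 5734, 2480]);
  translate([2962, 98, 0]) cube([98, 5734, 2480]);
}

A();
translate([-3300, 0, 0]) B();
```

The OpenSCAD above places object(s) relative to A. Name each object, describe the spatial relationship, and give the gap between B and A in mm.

The house frame's nearest face is 240 mm from the staircase's −x face.

A is a staircase. B is a house frame. The house frame is on the floor beside the staircase on its −x side. The gap between the house frame and the staircase is 240 mm.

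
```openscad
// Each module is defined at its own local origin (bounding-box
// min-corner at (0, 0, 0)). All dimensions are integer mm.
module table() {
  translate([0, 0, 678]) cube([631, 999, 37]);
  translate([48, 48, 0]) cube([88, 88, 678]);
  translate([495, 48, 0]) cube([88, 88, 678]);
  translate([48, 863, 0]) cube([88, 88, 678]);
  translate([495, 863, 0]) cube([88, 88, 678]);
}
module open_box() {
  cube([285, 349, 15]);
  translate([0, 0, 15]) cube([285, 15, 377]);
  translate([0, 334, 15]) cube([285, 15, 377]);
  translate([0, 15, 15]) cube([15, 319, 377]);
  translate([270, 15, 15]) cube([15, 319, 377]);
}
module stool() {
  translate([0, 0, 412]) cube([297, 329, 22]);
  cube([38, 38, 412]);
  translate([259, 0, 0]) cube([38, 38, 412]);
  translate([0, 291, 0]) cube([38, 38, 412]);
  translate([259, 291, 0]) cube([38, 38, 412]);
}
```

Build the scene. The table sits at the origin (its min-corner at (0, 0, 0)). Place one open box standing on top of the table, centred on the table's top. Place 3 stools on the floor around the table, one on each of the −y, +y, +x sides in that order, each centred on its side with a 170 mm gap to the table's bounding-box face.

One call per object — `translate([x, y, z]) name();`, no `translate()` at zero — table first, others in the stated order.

table();
translate([173, 325, 715]) open_box();
translate([167, -499, 0]) stool();
translate([167, 1169, 0]) stool();
translate([801, 335, 0]) stool();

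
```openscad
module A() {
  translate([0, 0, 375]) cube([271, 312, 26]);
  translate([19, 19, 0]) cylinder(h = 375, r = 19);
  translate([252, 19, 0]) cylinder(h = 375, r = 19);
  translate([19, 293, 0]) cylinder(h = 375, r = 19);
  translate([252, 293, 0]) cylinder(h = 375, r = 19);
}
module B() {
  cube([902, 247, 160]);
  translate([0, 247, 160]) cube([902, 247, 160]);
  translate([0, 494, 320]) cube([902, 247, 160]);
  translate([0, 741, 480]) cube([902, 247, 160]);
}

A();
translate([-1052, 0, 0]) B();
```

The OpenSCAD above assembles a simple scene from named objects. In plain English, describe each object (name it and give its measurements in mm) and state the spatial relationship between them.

A is a four-legged stool. The seat is a 271×312×26 mm slab whose top surface is at z = 401 mm; four round legs, each 38 mm in diameter, run from the floor (z = 0) to the underside of the seat, each leg's axis is inset half a diameter from the nearest pair of seat edges (so the leg's bounding box is flush with the corner).

B is a run of 4 identical solid stair steps. Each tread is 902×247 mm and each step block is 160 mm high. Step 1 rests on the floor; step k is offset from step 1 by (k−1)×247 mm in y and (k−1)×160 mm in z.

The staircase is on the floor beside the stool on its −x side.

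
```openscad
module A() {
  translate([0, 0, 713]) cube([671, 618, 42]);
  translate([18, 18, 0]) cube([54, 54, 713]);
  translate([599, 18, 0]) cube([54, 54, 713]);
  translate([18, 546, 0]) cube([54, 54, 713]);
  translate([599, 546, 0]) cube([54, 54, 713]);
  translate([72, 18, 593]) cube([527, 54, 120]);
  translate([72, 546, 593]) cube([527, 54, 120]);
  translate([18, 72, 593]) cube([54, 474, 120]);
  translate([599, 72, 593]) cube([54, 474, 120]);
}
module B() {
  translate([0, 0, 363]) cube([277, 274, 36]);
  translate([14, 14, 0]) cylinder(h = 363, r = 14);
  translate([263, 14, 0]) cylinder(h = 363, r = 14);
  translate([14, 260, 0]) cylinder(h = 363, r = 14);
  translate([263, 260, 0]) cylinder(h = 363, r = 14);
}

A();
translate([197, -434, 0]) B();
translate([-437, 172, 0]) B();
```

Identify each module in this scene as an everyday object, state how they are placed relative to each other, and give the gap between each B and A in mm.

Each stool's nearest face is 160 mm from the table's bounding box.

A is a table. B is a stool. Two stools sit around the table at the −y, −x sides. The gap between each stool and the table is 160 mm.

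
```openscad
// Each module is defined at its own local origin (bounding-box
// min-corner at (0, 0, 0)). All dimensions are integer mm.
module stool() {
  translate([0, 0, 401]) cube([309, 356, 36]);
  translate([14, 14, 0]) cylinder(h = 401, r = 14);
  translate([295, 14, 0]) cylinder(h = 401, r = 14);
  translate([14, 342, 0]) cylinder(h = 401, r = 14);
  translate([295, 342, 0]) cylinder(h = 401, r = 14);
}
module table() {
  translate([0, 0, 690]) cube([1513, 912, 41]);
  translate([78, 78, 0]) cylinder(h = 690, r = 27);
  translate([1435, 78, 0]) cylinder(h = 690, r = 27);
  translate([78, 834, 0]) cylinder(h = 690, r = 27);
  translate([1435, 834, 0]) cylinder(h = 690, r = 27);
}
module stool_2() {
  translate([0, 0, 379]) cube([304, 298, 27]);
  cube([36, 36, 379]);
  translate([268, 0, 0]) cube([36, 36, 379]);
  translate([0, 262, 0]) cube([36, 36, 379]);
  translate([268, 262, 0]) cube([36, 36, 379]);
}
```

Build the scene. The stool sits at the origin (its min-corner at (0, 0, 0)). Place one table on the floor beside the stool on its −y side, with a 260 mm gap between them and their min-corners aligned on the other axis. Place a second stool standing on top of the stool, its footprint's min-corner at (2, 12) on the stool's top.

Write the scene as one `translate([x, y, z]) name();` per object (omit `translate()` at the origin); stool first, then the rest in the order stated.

stool();
translate([0, -1172, 0]) table();
translate([2, 12, 437]) stool_2();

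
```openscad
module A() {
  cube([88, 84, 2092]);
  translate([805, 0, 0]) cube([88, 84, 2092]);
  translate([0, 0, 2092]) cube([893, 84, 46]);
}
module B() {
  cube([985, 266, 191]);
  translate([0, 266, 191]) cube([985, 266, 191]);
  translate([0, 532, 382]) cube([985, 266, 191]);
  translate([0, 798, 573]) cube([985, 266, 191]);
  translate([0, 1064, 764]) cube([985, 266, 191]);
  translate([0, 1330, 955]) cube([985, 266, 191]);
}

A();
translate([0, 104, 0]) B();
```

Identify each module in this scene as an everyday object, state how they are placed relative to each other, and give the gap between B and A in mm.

A is a door frame. B is a staircase. The staircase is on the floor beside the door frame on its +y side. The gap between the staircase and the door frame is 20 mm.

The staircase's nearest face is 20 mm from the door frame's +y face.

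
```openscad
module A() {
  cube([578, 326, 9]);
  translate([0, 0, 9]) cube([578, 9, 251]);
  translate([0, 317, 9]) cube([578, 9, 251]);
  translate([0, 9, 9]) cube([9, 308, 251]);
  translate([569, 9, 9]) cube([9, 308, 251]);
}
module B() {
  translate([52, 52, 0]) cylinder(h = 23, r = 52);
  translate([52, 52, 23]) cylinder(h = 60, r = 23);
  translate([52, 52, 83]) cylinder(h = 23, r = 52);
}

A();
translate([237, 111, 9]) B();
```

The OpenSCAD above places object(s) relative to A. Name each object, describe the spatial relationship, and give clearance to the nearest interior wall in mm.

Clearances: x = 228, y = 102; minimum 102 mm.

A is an open box. B is a spool. The spool sits inside the open box, centred. The clearance to the nearest interior wall is 102 mm.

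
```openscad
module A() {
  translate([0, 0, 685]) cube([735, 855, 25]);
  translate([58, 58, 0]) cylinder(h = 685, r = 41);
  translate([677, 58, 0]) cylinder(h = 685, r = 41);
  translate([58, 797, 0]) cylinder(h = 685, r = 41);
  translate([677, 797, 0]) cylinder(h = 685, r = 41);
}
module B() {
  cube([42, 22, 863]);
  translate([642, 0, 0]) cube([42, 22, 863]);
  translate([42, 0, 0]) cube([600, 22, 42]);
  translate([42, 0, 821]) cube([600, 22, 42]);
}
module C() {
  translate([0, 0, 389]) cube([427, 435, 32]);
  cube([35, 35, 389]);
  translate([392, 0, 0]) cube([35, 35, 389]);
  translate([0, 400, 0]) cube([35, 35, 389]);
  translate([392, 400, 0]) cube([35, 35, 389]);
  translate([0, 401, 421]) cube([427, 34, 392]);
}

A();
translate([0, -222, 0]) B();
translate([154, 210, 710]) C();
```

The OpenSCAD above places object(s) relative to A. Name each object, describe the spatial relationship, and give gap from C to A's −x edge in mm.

A is a table. B is a picture frame. C is a chair. The picture frame is on the floor beside the table on its −y side. The chair is on top of the table, centred. The gap from the chair to the table's −x edge is 154 mm.

The chair's min-x is at 154; the table's min-x is 0; gap = 154 mm.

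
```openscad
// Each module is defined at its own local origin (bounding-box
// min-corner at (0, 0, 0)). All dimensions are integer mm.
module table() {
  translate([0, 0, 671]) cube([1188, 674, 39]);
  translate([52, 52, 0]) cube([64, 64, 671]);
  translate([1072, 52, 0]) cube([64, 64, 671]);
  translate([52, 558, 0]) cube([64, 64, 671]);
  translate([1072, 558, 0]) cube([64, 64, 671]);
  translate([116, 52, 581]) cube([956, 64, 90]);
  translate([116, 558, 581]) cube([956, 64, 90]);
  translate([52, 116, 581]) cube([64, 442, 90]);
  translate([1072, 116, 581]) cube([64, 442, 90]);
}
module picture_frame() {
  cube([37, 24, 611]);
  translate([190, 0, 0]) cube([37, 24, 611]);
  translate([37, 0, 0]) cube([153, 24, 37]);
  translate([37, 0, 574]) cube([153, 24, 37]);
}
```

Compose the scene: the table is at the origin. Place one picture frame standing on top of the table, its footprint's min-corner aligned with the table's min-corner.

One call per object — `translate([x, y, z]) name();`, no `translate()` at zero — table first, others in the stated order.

table();
translate([0, 0, 710]) picture_frame();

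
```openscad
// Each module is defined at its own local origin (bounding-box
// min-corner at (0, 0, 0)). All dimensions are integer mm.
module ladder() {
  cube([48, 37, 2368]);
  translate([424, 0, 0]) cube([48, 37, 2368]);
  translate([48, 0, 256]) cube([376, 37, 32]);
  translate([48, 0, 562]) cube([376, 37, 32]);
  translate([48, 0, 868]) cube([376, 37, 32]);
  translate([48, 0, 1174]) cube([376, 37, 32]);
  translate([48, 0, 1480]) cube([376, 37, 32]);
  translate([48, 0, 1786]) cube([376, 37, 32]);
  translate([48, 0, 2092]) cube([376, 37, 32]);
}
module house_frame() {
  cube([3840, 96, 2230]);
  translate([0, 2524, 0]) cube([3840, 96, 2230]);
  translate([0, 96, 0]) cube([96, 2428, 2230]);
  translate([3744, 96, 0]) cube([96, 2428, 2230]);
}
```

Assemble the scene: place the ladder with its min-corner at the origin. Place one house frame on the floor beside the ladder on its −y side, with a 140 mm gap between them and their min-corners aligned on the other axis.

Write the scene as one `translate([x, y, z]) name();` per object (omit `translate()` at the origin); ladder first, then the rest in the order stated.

ladder();
translate([0, -2760, 0]) house_frame();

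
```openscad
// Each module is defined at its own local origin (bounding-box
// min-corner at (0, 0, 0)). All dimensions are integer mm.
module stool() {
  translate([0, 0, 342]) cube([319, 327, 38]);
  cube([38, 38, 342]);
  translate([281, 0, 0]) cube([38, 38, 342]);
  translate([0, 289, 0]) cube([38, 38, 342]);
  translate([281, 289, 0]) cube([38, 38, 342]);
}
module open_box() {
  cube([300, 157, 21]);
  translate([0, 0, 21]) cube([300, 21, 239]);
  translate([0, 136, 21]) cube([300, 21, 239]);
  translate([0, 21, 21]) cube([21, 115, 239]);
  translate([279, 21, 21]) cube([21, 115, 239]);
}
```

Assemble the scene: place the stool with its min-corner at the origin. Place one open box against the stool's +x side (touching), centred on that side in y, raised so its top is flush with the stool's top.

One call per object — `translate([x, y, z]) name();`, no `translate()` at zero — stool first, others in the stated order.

stool();
translate([319, 85, 120]) open_box();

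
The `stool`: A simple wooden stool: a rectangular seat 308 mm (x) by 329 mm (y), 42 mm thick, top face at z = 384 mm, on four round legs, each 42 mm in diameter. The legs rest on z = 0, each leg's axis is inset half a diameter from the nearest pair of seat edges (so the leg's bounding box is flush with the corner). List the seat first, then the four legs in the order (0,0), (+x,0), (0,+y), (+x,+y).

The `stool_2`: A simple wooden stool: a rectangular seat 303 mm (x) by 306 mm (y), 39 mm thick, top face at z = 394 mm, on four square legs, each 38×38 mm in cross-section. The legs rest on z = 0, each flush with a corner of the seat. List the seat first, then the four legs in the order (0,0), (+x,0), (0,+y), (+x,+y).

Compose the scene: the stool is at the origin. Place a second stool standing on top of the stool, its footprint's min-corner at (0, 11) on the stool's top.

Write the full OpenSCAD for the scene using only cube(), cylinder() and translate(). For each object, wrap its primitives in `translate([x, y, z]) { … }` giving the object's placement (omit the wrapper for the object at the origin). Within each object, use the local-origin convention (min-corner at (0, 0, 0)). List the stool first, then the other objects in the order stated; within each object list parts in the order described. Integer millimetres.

translate([0, 0, 342]) cube([308, 329, 42]);
translate([21, 21, 0]) cylinder(h = 342, r = 21);
translate([287, 21, 0]) cylinder(h = 342, r = 21);
translate([21, 308, 0]) cylinder(h = 342, r = 21);
translate([287, 308, 0]) cylinder(h = 342, r = 21);
translate([0, 11, 384]) {
  translate([0, 0, 355]) cube([303, 306, 39]);
  cube([38, 38, 355]);
  translate([265, 0, 0]) cube([38, 38, 355]);
  translate([0, 268, 0]) cube([38, 38, 355]);
  translate([265, 268, 0]) cube([38, 38, 355]);
}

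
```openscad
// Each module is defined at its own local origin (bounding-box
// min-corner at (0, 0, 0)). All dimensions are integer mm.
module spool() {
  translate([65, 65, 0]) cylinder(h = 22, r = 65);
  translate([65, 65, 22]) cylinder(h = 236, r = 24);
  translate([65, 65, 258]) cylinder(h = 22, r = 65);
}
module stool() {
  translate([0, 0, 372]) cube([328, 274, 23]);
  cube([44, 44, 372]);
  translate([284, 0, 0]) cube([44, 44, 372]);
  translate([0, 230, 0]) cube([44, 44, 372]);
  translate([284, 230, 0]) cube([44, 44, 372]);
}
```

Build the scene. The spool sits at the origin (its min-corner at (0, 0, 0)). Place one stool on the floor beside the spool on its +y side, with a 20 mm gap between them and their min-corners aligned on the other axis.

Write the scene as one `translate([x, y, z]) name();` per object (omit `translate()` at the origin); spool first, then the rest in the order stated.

spool();
translate([0, 150, 0]) stool();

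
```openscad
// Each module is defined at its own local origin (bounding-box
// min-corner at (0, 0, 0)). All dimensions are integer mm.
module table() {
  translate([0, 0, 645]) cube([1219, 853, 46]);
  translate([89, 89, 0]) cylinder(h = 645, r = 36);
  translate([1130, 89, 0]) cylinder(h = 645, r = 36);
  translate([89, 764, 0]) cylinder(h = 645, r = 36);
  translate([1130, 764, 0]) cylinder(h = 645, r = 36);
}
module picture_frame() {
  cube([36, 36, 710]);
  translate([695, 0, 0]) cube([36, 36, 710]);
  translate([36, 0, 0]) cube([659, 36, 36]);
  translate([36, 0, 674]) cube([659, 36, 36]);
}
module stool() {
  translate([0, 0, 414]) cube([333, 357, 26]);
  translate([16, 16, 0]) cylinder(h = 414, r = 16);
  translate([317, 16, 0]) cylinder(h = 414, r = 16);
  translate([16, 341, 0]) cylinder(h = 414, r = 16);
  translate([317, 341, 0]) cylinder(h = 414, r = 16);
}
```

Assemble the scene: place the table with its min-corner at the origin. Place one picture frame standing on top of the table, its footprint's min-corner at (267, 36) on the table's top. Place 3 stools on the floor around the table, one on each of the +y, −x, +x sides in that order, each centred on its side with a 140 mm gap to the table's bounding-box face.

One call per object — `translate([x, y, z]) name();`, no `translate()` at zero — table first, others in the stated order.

table();
translate([267, 36, 691]) picture_frame();
translate([443, 993, 0]) stool();
translate([-473, 248, 0]) stool();
translate([1359, 248, 0]) stool();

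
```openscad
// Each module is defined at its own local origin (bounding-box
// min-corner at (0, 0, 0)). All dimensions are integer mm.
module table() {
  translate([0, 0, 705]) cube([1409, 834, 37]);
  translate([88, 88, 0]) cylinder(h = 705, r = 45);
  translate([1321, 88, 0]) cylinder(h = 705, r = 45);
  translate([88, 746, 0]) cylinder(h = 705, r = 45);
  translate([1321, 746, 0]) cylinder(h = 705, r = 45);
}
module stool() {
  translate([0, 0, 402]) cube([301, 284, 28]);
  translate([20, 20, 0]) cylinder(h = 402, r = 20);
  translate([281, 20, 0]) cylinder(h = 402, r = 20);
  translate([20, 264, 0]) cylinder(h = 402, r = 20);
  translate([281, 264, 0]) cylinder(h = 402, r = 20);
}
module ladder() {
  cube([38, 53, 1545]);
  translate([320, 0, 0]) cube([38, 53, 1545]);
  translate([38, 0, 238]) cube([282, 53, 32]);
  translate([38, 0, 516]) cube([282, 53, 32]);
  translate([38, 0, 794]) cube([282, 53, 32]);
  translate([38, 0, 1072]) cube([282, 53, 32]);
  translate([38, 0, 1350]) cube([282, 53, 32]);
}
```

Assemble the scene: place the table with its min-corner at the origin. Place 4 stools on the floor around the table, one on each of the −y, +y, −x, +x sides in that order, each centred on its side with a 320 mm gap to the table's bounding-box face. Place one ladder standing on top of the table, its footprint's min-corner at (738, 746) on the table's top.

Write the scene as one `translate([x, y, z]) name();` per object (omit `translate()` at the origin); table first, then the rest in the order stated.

table();
translate([554, -604, 0]) stool();
translate([554, 1154, 0]) stool();
translate([-621, 275, 0]) stool();
translate([1729, 275, 0]) stool();
translate([738, 746, 742]) ladder();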